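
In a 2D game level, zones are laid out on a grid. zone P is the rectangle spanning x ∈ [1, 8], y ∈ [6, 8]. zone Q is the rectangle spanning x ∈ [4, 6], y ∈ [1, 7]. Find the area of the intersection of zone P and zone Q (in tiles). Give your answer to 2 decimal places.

2.00

|zone P∩zone Q|: x∈[4,6], y∈[6,7] → 2·1 = 2.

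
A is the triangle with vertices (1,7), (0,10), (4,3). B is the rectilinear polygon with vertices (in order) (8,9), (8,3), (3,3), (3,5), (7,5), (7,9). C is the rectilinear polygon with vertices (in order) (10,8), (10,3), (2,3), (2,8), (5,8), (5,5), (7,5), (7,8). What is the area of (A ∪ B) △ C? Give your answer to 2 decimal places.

|A ∪ B| = 16.2917.
|(A ∪ B) ∩ C| = 13.625.
|(A ∪ B) △ C| = 16.2917 + 34 − 27.25 = 23.04.

23.04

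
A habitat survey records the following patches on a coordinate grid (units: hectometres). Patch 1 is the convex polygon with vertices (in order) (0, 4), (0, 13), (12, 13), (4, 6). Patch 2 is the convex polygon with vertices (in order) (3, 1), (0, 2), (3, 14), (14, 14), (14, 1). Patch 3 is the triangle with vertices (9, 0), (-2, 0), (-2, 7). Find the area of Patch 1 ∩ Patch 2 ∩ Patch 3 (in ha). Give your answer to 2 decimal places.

The intersection is the polygon with vertices (0.571,4.286), (0.804,5.216), (1.52,4.76).
By the shoelace formula its area is 0.39.

0.39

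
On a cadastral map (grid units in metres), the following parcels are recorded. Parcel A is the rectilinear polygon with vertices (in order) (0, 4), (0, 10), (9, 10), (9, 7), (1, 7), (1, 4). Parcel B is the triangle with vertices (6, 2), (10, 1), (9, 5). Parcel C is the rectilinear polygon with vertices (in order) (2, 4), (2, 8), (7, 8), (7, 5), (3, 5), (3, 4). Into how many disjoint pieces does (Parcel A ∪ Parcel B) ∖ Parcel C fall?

2

(Parcel A ∪ Parcel B) ∖ Parcel C splits into 2 disjoint pieces (area 25, area 7.5).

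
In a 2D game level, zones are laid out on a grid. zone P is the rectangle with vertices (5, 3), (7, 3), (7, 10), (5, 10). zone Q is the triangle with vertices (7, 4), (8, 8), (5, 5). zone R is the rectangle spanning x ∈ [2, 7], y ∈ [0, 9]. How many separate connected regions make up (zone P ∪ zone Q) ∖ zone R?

(zone P ∪ zone Q) ∖ zone R splits into 2 disjoint pieces (area 2, area 1.5).

2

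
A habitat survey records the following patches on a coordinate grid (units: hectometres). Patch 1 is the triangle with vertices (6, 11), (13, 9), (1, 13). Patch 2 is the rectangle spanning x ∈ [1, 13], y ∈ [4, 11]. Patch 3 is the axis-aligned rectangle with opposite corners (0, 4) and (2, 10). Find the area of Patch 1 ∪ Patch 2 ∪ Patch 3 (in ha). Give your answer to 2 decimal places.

91.00

By inclusion–exclusion:
Individual areas: |Patch 1| = 2, |Patch 2| = 84, |Patch 3| = 12.
|Patch 1∩Patch 2| = 1.
|Patch 1∩Patch 3| = 0.
|Patch 2∩Patch 3|: x∈[1,2], y∈[4,10] → 1·6 = 6.
|Patch 1∩Patch 2∩Patch 3| = 0.
|Patch 1 ∪ Patch 2 ∪ Patch 3| = 98 − 7 + 0 = 91.00.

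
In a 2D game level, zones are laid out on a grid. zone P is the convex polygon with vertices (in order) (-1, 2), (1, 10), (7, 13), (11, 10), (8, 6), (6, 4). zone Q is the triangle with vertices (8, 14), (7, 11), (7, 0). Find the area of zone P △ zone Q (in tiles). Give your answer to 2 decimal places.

69.03

|zone P| = 72, |zone Q| = 5.5, |zone P∩zone Q| = 4.2339.
|zone P △ zone Q| = |zone P| + |zone Q| − 2·|zone P∩zone Q| = 72 + 5.5 − 8.4679 = 69.03.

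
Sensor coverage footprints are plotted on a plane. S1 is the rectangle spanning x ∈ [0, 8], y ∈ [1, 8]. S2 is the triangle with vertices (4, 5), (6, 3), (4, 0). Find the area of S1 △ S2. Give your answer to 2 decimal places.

51.67

|S1| = 56, |S2| = 5, |S1∩S2| = 4.6667.
|S1 △ S2| = |S1| + |S2| − 2·|S1∩S2| = 56 + 5 − 9.3333 = 51.67.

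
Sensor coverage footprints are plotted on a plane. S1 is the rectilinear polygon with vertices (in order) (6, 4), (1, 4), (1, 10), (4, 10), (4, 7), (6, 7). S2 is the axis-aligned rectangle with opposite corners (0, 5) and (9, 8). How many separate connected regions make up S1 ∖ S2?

2

S1 ∖ S2 splits into 2 disjoint pieces (area 5, area 6).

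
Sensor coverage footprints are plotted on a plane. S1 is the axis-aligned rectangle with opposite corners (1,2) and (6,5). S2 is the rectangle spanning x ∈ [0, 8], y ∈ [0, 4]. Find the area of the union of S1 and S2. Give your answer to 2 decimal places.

By inclusion–exclusion:
Individual areas: |S1| = 15, |S2| = 32.
|S1∩S2|: x∈[1,6], y∈[2,4] → 5·2 = 10.
|S1 ∪ S2| = 47 − 10 = 37.00.

37.00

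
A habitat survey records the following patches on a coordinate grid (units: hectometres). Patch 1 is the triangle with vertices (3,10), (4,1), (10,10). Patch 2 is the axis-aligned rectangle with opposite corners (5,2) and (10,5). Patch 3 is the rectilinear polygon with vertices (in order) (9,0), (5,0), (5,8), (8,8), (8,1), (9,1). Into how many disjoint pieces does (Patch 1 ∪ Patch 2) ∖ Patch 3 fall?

(Patch 1 ∪ Patch 2) ∖ Patch 3 splits into 2 disjoint pieces (area 21.75, area 6).

2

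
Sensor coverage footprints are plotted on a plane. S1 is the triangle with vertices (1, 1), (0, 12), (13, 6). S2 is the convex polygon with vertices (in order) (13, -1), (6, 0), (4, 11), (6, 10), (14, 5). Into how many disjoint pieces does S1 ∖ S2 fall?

S1 ∖ S2 splits into 2 disjoint pieces (area 39.3317, area 0.3626).

2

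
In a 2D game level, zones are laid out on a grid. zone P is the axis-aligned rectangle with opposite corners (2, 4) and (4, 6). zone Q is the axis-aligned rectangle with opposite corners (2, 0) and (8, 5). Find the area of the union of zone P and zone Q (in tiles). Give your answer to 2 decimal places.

32.00

By inclusion–exclusion:
Individual areas: |zone P| = 4, |zone Q| = 30.
|zone P∩zone Q|: x∈[2,4], y∈[4,5] → 2·1 = 2.
|zone P ∪ zone Q| = 34 − 2 = 32.00.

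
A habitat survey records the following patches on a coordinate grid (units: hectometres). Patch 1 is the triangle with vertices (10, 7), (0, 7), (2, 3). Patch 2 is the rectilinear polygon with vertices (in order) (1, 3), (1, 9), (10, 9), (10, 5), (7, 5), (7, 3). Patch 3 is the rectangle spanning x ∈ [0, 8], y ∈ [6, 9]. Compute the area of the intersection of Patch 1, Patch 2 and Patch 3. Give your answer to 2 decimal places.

The intersection is the polygon with vertices (1,7), (8,7), (8,6), (1,6).
By the shoelace formula its area is 7.00.

7.00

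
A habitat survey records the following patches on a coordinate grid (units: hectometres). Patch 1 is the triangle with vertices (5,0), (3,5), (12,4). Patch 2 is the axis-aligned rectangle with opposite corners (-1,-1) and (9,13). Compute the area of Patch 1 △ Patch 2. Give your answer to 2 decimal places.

124.64

|Patch 1| = 21.5, |Patch 2| = 140, |Patch 1∩Patch 2| = 18.4286.
|Patch 1 △ Patch 2| = |Patch 1| + |Patch 2| − 2·|Patch 1∩Patch 2| = 21.5 + 140 − 36.8571 = 124.64.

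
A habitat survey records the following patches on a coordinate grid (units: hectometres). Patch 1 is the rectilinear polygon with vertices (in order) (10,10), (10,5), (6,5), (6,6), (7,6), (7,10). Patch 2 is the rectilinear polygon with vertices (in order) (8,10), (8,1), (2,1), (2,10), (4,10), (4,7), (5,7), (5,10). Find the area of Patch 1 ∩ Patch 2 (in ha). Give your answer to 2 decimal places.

The intersection is the polygon with vertices (6,5), (6,6), (7,6), (7,10), (8,10), (8,5).
By the shoelace formula its area is 6.00.

6.00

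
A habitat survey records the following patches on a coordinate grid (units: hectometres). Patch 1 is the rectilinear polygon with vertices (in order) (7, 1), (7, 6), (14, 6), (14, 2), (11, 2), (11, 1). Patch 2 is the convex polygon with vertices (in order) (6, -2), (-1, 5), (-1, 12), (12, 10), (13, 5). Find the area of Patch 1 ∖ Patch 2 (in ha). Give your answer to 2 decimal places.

10.10

|Patch 1| = 32, |Patch 1∩Patch 2| = 21.9.
|Patch 1 ∖ Patch 2| = |Patch 1| − |Patch 1∩Patch 2| = 32 − 21.9 = 10.10.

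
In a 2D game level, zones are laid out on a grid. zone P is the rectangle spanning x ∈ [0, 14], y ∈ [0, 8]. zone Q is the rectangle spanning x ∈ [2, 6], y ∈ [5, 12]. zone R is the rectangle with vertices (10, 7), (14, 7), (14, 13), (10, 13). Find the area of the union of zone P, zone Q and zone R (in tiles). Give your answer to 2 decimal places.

By inclusion–exclusion:
Individual areas: |zone P| = 112, |zone Q| = 28, |zone R| = 24.
|zone P∩zone Q|: x∈[2,6], y∈[5,8] → 4·3 = 12.
|zone P∩zone R|: x∈[10,14], y∈[7,8] → 4·1 = 4.
|zone Q∩zone R| = 0 (no overlap).
|zone P∩zone Q∩zone R| = 0.
|zone P ∪ zone Q ∪ zone R| = 164 − 16 + 0 = 148.00.

148.00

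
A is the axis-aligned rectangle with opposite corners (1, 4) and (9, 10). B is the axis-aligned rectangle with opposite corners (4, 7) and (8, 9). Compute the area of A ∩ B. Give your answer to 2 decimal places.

8.00

|A∩B|: x∈[4,8], y∈[7,9] → 4·2 = 8.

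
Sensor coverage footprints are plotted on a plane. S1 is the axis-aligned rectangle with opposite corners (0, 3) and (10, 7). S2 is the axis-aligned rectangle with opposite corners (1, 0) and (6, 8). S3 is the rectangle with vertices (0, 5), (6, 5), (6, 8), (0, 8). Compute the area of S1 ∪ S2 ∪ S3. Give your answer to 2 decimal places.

By inclusion–exclusion:
Individual areas: |S1| = 40, |S2| = 40, |S3| = 18.
|S1∩S2|: x∈[1,6], y∈[3,7] → 5·4 = 20.
|S1∩S3|: x∈[0,6], y∈[5,7] → 6·2 = 12.
|S2∩S3|: x∈[1,6], y∈[5,8] → 5·3 = 15.
|S1∩S2∩S3| = 10.
|S1 ∪ S2 ∪ S3| = 98 − 47 + 10 = 61.00.

61.00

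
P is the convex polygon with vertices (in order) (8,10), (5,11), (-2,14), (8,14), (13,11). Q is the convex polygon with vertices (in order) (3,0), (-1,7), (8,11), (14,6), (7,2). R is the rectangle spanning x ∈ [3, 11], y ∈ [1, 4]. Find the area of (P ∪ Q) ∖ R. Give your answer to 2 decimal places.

101.37

|P ∪ Q| = 115.8733.
|(P ∪ Q) ∩ R| = 14.5.
|(P ∪ Q) ∖ R| = 115.8733 − 14.5 = 101.37.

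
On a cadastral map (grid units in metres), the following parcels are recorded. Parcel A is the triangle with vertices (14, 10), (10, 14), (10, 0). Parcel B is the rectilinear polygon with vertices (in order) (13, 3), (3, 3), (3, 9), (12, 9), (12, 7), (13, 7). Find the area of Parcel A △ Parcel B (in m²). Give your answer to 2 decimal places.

62.00

|Parcel A| = 28, |Parcel B| = 58, |Parcel A∩Parcel B| = 12.
|Parcel A △ Parcel B| = |Parcel A| + |Parcel B| − 2·|Parcel A∩Parcel B| = 28 + 58 − 24 = 62.00.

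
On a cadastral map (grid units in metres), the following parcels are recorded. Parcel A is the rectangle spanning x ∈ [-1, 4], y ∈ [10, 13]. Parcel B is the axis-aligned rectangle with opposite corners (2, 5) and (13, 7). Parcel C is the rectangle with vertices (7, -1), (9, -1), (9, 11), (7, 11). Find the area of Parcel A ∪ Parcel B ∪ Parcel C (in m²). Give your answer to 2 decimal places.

57.00

By inclusion–exclusion:
Individual areas: |Parcel A| = 15, |Parcel B| = 22, |Parcel C| = 24.
|Parcel A∩Parcel B| = 0 (no overlap).
|Parcel A∩Parcel C| = 0 (no overlap).
|Parcel B∩Parcel C|: x∈[7,9], y∈[5,7] → 2·2 = 4.
|Parcel A∩Parcel B∩Parcel C| = 0.
|Parcel A ∪ Parcel B ∪ Parcel C| = 61 − 4 + 0 = 57.00.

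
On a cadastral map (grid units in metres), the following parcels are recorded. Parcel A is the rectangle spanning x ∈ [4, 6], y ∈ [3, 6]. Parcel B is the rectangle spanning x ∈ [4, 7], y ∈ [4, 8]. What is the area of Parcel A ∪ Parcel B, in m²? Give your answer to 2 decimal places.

14.00

By inclusion–exclusion:
Individual areas: |Parcel A| = 6, |Parcel B| = 12.
|Parcel A∩Parcel B|: x∈[4,6], y∈[4,6] → 2·2 = 4.
|Parcel A ∪ Parcel B| = 18 − 4 = 14.00.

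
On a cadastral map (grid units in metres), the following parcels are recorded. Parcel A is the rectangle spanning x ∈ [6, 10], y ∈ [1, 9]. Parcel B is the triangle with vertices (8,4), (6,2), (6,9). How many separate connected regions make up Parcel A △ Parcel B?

Parcel A △ Parcel B is a single connected region.

1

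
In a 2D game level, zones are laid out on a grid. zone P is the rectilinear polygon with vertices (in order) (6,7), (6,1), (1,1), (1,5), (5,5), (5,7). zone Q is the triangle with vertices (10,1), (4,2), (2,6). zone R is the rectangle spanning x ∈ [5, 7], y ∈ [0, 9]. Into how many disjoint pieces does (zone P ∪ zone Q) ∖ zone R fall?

2

(zone P ∪ zone Q) ∖ zone R splits into 2 disjoint pieces (area 2.0625, area 16.55).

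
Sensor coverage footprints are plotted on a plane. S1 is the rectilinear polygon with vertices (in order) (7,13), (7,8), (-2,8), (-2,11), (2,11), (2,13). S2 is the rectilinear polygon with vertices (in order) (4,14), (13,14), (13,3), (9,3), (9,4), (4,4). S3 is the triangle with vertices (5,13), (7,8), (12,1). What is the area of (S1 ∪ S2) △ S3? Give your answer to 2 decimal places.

|S1 ∪ S2| = 116.
|(S1 ∪ S2) ∩ S3| = 5.2381.
|(S1 ∪ S2) △ S3| = 116 + 5.5 − 10.4762 = 111.02.

111.02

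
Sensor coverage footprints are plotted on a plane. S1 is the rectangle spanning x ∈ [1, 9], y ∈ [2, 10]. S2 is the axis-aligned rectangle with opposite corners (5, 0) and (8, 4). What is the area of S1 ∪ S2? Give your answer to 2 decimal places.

By inclusion–exclusion:
Individual areas: |S1| = 64, |S2| = 12.
|S1∩S2|: x∈[5,8], y∈[2,4] → 3·2 = 6.
|S1 ∪ S2| = 76 − 6 = 70.00.

70.00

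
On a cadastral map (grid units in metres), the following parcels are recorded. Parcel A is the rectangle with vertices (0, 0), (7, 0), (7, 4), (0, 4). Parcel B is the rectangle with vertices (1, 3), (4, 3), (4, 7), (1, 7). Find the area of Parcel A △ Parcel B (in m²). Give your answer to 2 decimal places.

34.00

|Parcel A∩Parcel B|: x∈[1,4], y∈[3,4] → 3·1 = 3.
|Parcel A △ Parcel B| = |Parcel A| + |Parcel B| − 2·|Parcel A∩Parcel B| = 28 + 12 − 6 = 34.00.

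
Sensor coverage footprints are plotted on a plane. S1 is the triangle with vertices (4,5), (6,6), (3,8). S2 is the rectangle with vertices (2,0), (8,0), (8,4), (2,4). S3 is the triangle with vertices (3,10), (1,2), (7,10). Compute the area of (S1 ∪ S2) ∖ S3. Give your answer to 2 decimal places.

25.84

|S1 ∪ S2| = 27.5.
|(S1 ∪ S2) ∩ S3| = 1.6624.
|(S1 ∪ S2) ∖ S3| = 27.5 − 1.6624 = 25.84.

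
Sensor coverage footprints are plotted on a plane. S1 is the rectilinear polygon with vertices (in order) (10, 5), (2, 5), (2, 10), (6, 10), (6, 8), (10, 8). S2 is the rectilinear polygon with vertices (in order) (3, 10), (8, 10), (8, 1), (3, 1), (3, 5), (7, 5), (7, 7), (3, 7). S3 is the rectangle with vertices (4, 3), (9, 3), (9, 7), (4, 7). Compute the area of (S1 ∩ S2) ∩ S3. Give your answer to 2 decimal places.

2.00

|S1 ∩ S2| = 13.
|(S1 ∩ S2) ∩ S3| = 2.00.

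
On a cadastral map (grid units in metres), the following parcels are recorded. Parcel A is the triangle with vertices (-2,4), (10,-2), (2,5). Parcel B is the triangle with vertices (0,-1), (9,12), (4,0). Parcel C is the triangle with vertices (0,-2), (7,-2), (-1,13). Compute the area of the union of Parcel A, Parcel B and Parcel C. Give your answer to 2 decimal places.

68.25

By inclusion–exclusion:
Individual areas: |Parcel A| = 18, |Parcel B| = 21.5, |Parcel C| = 52.5.
|Parcel A∩Parcel B| = 4.6069.
|Parcel A∩Parcel C| = 12.7085.
|Parcel B∩Parcel C| = 10.8923.
|Parcel A∩Parcel B∩Parcel C| = 4.4609.
|Parcel A ∪ Parcel B ∪ Parcel C| = 92 − 28.2077 + 4.4609 = 68.25.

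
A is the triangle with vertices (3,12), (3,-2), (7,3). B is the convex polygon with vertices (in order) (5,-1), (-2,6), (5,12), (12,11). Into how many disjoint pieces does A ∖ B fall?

2

A ∖ B splits into 2 disjoint pieces (area 0.4729, area 2).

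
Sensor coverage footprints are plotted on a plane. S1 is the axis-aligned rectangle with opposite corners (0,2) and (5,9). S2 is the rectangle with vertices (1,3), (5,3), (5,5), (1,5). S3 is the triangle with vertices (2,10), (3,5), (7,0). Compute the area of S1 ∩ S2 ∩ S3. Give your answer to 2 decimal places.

The intersection is the polygon with vertices (4.6,3), (3,5), (4.5,5), (5,4), (5,3).
By the shoelace formula its area is 2.15.

2.15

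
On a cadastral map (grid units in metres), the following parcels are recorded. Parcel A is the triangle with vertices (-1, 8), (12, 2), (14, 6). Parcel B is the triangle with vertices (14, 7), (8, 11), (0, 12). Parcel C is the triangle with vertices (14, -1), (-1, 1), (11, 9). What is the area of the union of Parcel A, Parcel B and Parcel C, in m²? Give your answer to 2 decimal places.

By inclusion–exclusion:
Individual areas: |Parcel A| = 32, |Parcel B| = 13, |Parcel C| = 72.
|Parcel A∩Parcel B| = 0.
|Parcel A∩Parcel C| = 20.0284.
|Parcel B∩Parcel C| = 0.566.
|Parcel A∩Parcel B∩Parcel C| = 0.
|Parcel A ∪ Parcel B ∪ Parcel C| = 117 − 20.5944 + 0 = 96.41.

96.41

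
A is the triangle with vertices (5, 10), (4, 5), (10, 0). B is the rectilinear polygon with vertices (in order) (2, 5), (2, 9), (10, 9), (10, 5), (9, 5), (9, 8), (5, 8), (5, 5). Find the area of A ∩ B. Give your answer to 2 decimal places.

The intersection is the polygon with vertices (4.8,9), (5.5,9), (6,8), (5,8), (5,5), (4,5).
By the shoelace formula its area is 3.15.

3.15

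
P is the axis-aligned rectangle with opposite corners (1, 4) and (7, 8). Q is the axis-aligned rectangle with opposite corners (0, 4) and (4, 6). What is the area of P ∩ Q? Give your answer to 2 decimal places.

|P∩Q|: x∈[1,4], y∈[4,6] → 3·2 = 6.

6.00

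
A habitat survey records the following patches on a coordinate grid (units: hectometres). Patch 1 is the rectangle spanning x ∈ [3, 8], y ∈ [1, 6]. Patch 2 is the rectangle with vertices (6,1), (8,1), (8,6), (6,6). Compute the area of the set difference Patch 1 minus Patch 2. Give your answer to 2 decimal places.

15.00

|Patch 1∩Patch 2|: x∈[6,8], y∈[1,6] → 2·5 = 10.
|Patch 1| = 25.
|Patch 1 ∖ Patch 2| = |Patch 1| − |Patch 1∩Patch 2| = 25 − 10 = 15.00.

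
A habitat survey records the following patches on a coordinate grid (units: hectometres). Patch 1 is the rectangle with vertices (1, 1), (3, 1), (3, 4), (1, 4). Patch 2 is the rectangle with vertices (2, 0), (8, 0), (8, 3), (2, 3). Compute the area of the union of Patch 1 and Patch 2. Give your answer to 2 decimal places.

22.00

By inclusion–exclusion:
Individual areas: |Patch 1| = 6, |Patch 2| = 18.
|Patch 1∩Patch 2|: x∈[2,3], y∈[1,3] → 1·2 = 2.
|Patch 1 ∪ Patch 2| = 24 − 2 = 22.00.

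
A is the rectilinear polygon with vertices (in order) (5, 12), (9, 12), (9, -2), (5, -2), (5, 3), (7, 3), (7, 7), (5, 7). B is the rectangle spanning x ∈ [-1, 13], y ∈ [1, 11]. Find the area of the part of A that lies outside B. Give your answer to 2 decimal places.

16.00

|A| = 48, |A∩B| = 32.
|A ∖ B| = |A| − |A∩B| = 48 − 32 = 16.00.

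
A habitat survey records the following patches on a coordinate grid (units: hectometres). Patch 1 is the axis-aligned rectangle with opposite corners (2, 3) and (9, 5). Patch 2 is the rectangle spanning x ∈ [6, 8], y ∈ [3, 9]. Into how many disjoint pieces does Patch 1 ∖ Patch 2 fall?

2

Patch 1 ∖ Patch 2 splits into 2 disjoint pieces (area 2, area 8).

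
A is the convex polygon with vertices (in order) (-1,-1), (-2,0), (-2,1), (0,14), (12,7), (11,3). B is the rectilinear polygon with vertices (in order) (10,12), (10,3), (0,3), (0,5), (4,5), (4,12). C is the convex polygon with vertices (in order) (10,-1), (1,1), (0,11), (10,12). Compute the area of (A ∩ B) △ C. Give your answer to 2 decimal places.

|A ∩ B| = 49.5.
|(A ∩ B) ∩ C| = 48.048.
|(A ∩ B) △ C| = 49.5 + 109 − 96.0959 = 62.40.

62.40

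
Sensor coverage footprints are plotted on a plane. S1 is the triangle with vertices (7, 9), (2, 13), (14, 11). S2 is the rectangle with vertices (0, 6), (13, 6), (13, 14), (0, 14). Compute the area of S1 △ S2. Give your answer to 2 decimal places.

|S1| = 19, |S2| = 104, |S1∩S2| = 18.7738.
|S1 △ S2| = |S1| + |S2| − 2·|S1∩S2| = 19 + 104 − 37.5476 = 85.45.

85.45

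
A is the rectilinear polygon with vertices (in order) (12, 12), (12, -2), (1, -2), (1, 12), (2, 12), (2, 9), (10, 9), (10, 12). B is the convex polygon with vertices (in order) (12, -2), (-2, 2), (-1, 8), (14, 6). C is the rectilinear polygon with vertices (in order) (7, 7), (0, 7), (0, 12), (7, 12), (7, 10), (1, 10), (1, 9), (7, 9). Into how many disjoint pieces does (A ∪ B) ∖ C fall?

(A ∪ B) ∖ C splits into 2 disjoint pieces (area 138.4857, area 1).

2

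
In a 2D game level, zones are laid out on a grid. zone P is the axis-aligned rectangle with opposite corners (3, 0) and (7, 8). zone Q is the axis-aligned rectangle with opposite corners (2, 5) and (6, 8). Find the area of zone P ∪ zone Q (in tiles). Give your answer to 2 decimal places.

35.00

By inclusion–exclusion:
Individual areas: |zone P| = 32, |zone Q| = 12.
|zone P∩zone Q|: x∈[3,6], y∈[5,8] → 3·3 = 9.
|zone P ∪ zone Q| = 44 − 9 = 35.00.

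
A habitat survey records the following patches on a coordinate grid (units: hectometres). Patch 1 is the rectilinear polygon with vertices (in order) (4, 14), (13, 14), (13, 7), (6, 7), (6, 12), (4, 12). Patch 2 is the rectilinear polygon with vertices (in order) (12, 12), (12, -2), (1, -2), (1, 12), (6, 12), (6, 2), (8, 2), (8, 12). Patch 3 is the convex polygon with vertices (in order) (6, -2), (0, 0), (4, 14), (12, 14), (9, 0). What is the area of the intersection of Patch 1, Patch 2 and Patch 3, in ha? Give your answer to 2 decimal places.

15.18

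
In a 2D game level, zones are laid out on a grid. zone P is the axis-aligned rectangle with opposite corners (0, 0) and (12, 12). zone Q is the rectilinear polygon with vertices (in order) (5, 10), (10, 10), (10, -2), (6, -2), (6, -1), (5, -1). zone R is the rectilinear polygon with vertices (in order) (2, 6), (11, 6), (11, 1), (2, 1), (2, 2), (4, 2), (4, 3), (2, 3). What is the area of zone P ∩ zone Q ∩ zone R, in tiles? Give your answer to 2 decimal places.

The intersection is the polygon with vertices (5,6), (10,6), (10,1), (5,1).
By the shoelace formula its area is 25.00.

25.00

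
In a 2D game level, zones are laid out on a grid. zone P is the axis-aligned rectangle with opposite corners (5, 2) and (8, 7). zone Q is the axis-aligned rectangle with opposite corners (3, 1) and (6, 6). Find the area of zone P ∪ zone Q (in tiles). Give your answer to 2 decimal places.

By inclusion–exclusion:
Individual areas: |zone P| = 15, |zone Q| = 15.
|zone P∩zone Q|: x∈[5,6], y∈[2,6] → 1·4 = 4.
|zone P ∪ zone Q| = 30 − 4 = 26.00.

26.00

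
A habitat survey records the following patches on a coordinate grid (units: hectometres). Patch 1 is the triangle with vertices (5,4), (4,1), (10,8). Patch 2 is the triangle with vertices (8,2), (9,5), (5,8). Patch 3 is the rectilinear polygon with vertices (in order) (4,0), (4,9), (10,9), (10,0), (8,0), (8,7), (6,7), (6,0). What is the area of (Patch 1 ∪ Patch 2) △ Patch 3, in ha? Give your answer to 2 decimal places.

|Patch 1 ∪ Patch 2| = 11.8001.
|(Patch 1 ∪ Patch 2) ∩ Patch 3| = 5.8399.
|(Patch 1 ∪ Patch 2) △ Patch 3| = 11.8001 + 40 − 11.6797 = 40.12.

40.12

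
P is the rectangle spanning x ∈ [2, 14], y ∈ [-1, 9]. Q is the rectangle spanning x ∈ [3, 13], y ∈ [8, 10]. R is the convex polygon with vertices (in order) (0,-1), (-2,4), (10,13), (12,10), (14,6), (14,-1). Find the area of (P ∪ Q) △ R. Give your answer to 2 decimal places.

38.00

|P ∪ Q| = 130.
|(P ∪ Q) ∩ R| = 122.
|(P ∪ Q) △ R| = 130 + 152 − 244 = 38.00.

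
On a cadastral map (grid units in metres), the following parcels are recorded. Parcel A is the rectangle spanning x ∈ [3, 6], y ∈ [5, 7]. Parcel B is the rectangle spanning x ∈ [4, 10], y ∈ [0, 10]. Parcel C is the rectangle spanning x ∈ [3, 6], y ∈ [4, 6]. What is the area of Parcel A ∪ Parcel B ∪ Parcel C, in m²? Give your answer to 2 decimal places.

63.00

By inclusion–exclusion:
Individual areas: |Parcel A| = 6, |Parcel B| = 60, |Parcel C| = 6.
|Parcel A∩Parcel B|: x∈[4,6], y∈[5,7] → 2·2 = 4.
|Parcel A∩Parcel C|: x∈[3,6], y∈[5,6] → 3·1 = 3.
|Parcel B∩Parcel C|: x∈[4,6], y∈[4,6] → 2·2 = 4.
|Parcel A∩Parcel B∩Parcel C| = 2.
|Parcel A ∪ Parcel B ∪ Parcel C| = 72 − 11 + 2 = 63.00.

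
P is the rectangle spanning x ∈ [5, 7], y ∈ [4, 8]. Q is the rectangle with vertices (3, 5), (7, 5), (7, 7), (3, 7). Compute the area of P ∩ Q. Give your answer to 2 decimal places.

4.00

|P∩Q|: x∈[5,7], y∈[5,7] → 2·2 = 4.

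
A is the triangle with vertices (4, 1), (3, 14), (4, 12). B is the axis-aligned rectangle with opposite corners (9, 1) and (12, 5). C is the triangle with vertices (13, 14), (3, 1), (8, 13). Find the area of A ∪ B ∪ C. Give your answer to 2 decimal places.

By inclusion–exclusion:
Individual areas: |A| = 5.5, |B| = 12, |C| = 27.5.
|A∩B| = 0.
|A∩C| = 0.1279.
|B∩C| = 0.
|A∩B∩C| = 0.
|A ∪ B ∪ C| = 45 − 0.1279 + 0 = 44.87.

44.87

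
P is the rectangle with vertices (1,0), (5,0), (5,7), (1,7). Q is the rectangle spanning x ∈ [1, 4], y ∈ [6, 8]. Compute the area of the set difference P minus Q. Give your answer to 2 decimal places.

|P∩Q|: x∈[1,4], y∈[6,7] → 3·1 = 3.
|P| = 28.
|P ∖ Q| = |P| − |P∩Q| = 28 − 3 = 25.00.

25.00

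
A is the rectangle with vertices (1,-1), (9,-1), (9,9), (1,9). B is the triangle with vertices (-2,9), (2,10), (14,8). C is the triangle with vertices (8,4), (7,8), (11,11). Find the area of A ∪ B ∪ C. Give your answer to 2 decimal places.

89.48

By inclusion–exclusion:
Individual areas: |A| = 80, |B| = 10, |C| = 9.5.
|A∩B| = 3.4167.
|A∩C| = 6.1667.
|B∩C| = 1.0579.
|A∩B∩C| = 0.6254.
|A ∪ B ∪ C| = 99.5 − 10.6412 + 0.6254 = 89.48.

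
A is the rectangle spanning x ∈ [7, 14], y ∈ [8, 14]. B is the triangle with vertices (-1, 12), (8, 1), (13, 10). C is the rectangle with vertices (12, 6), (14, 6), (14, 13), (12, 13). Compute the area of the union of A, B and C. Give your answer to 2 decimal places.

By inclusion–exclusion:
Individual areas: |A| = 42, |B| = 68, |C| = 14.
|A∩B| = 13.4603.
|A∩C|: x∈[12,14], y∈[8,13] → 2·5 = 10.
|B∩C| = 0.9714.
|A∩B∩C| = 0.9714.
|A ∪ B ∪ C| = 124 − 24.4317 + 0.9714 = 100.54.

100.54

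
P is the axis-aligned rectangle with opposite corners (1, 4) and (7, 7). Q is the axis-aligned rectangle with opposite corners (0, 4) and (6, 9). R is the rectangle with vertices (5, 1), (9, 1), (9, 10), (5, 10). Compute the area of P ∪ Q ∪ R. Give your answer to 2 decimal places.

61.00

By inclusion–exclusion:
Individual areas: |P| = 18, |Q| = 30, |R| = 36.
|P∩Q|: x∈[1,6], y∈[4,7] → 5·3 = 15.
|P∩R|: x∈[5,7], y∈[4,7] → 2·3 = 6.
|Q∩R|: x∈[5,6], y∈[4,9] → 1·5 = 5.
|P∩Q∩R| = 3.
|P ∪ Q ∪ R| = 84 − 26 + 3 = 61.00.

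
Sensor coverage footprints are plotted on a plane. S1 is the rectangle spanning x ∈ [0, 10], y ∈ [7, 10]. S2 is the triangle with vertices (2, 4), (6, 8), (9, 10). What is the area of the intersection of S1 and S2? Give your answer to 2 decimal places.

The intersection is the polygon with vertices (5,7), (6,8), (9,10), (5.5,7).
By the shoelace formula its area is 1.25.

1.25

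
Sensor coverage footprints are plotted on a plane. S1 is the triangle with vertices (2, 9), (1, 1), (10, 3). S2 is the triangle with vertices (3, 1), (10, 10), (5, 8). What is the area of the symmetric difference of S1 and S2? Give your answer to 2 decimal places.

37.17

|S1| = 35, |S2| = 15.5, |S1∩S2| = 6.6635.
|S1 △ S2| = |S1| + |S2| − 2·|S1∩S2| = 35 + 15.5 − 13.3271 = 37.17.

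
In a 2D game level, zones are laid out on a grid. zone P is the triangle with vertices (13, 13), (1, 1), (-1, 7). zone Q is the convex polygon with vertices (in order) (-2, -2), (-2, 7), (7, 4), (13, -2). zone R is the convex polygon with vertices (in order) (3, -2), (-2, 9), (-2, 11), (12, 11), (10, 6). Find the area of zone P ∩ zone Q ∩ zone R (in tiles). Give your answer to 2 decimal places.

The intersection is the polygon with vertices (-0.875,6.625), (4.75,4.75), (1.438,1.438), (-0.75,6.25).
By the shoelace formula its area is 12.53.

12.53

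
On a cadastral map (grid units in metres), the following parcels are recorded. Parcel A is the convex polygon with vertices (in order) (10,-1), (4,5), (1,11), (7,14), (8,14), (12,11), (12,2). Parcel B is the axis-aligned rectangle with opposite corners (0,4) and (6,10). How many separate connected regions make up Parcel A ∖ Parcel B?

Parcel A ∖ Parcel B is a single connected region.

1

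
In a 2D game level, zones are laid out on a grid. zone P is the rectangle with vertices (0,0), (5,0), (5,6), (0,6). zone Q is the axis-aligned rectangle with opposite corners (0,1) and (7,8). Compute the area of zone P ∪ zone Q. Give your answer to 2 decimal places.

By inclusion–exclusion:
Individual areas: |zone P| = 30, |zone Q| = 49.
|zone P∩zone Q|: x∈[0,5], y∈[1,6] → 5·5 = 25.
|zone P ∪ zone Q| = 79 − 25 = 54.00.

54.00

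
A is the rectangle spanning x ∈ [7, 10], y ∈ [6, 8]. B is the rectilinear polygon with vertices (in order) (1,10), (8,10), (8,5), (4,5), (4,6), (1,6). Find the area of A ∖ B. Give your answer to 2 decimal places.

4.00

|A| = 6, |A∩B| = 2.
|A ∖ B| = |A| − |A∩B| = 6 − 2 = 4.00.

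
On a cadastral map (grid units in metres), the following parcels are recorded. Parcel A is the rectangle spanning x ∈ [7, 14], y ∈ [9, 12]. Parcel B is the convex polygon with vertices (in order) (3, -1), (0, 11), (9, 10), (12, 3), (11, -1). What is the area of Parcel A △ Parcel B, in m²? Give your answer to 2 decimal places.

122.13

|Parcel A| = 21, |Parcel B| = 106, |Parcel A∩Parcel B| = 2.4365.
|Parcel A △ Parcel B| = |Parcel A| + |Parcel B| − 2·|Parcel A∩Parcel B| = 21 + 106 − 4.873 = 122.13.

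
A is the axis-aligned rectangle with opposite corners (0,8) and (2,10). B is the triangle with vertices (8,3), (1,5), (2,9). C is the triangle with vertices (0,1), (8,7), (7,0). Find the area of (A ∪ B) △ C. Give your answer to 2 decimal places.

|A ∪ B| = 18.875.
|(A ∪ B) ∩ C| = 3.0547.
|(A ∪ B) △ C| = 18.875 + 25 − 6.1093 = 37.77.

37.77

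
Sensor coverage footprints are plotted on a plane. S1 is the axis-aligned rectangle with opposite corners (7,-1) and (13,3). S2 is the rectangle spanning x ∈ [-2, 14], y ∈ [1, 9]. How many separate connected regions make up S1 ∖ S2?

1

S1 ∖ S2 is a single connected region.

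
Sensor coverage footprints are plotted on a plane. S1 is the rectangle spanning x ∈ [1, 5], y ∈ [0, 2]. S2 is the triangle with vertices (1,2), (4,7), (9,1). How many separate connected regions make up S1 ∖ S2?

S1 ∖ S2 is a single connected region.

1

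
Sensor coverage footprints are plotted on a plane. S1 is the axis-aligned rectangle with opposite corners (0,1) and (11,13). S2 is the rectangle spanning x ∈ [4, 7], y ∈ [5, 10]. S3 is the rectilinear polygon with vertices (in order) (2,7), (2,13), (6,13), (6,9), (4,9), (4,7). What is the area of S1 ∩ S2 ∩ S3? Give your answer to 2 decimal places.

2.00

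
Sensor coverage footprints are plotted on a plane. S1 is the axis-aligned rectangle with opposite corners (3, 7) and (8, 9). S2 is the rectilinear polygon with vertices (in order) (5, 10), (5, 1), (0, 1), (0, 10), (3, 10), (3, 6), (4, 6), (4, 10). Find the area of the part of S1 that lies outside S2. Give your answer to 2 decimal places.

8.00

|S1| = 10, |S1∩S2| = 2.
|S1 ∖ S2| = |S1| − |S1∩S2| = 10 − 2 = 8.00.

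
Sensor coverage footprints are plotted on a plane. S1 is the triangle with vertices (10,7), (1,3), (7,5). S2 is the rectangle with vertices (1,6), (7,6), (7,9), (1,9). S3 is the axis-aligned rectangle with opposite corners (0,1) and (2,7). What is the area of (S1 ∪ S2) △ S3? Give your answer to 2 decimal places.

|S1 ∪ S2| = 21.
|(S1 ∪ S2) ∩ S3| = 1.0556.
|(S1 ∪ S2) △ S3| = 21 + 12 − 2.1111 = 30.89.

30.89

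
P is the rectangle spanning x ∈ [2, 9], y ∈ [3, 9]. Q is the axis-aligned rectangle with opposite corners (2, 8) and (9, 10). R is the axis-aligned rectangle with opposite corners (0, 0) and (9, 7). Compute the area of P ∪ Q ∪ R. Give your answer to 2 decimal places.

84.00

By inclusion–exclusion:
Individual areas: |P| = 42, |Q| = 14, |R| = 63.
|P∩Q|: x∈[2,9], y∈[8,9] → 7·1 = 7.
|P∩R|: x∈[2,9], y∈[3,7] → 7·4 = 28.
|Q∩R| = 0 (no overlap).
|P∩Q∩R| = 0.
|P ∪ Q ∪ R| = 119 − 35 + 0 = 84.00.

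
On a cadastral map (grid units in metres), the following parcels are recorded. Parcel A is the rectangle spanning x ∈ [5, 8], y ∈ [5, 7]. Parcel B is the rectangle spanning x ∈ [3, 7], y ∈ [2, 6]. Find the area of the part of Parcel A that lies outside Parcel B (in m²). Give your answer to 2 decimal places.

|Parcel A∩Parcel B|: x∈[5,7], y∈[5,6] → 2·1 = 2.
|Parcel A| = 6.
|Parcel A ∖ Parcel B| = |Parcel A| − |Parcel A∩Parcel B| = 6 − 2 = 4.00.

4.00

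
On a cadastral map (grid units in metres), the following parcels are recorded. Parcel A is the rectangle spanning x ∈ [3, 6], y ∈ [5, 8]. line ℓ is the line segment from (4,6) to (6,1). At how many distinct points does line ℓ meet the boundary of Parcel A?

1

The segment meets the boundary at (4.4,5).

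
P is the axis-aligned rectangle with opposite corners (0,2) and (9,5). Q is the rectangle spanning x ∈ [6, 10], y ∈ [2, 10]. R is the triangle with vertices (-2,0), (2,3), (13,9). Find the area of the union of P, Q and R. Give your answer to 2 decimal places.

50.94

By inclusion–exclusion:
Individual areas: |P| = 27, |Q| = 32, |R| = 4.5.
|P∩Q|: x∈[6,9], y∈[2,5] → 3·3 = 9.
|P∩R| = 2.5.
|Q∩R| = 1.0909.
|P∩Q∩R| = 0.0333.
|P ∪ Q ∪ R| = 63.5 − 12.5909 + 0.0333 = 50.94.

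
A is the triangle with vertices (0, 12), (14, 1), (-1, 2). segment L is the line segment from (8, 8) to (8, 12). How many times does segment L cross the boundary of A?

0

The segment lies entirely outside A and never meets its boundary.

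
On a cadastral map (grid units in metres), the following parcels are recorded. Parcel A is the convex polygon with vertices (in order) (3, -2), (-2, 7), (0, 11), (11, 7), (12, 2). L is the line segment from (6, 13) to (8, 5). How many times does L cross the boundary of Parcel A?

1

The segment meets the boundary at (7.15,8.4).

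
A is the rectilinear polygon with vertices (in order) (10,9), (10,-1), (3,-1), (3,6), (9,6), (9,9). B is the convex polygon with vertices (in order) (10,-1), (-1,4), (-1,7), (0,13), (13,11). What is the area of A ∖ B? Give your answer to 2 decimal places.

11.14

|A| = 52, |A∩B| = 40.8636.
|A ∖ B| = |A| − |A∩B| = 52 − 40.8636 = 11.14.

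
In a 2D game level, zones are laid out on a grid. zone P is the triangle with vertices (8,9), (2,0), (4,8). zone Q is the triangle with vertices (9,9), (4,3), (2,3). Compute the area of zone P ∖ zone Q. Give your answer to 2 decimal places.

11.31

|zone P| = 15, |zone P∩zone Q| = 3.6932.
|zone P ∖ zone Q| = |zone P| − |zone P∩zone Q| = 15 − 3.6932 = 11.31.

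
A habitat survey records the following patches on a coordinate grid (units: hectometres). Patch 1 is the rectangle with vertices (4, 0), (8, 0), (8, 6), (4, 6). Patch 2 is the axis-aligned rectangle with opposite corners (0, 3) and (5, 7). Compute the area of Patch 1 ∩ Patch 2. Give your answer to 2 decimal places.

3.00

|Patch 1∩Patch 2|: x∈[4,5], y∈[3,6] → 1·3 = 3.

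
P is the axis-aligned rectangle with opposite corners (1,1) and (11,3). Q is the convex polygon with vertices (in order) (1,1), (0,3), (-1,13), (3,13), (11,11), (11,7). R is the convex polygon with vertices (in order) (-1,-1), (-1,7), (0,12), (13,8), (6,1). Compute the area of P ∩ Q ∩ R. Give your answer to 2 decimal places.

The intersection is the polygon with vertices (4.333,3), (1,1), (1,3).
By the shoelace formula its area is 3.33.

3.33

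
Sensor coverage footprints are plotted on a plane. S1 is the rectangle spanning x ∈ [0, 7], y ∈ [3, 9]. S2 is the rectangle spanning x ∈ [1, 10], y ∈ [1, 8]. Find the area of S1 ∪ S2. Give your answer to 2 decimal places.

75.00

By inclusion–exclusion:
Individual areas: |S1| = 42, |S2| = 63.
|S1∩S2|: x∈[1,7], y∈[3,8] → 6·5 = 30.
|S1 ∪ S2| = 105 − 30 = 75.00.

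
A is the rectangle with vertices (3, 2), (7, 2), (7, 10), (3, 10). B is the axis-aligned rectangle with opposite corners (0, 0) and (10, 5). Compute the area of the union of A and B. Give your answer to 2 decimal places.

70.00

By inclusion–exclusion:
Individual areas: |A| = 32, |B| = 50.
|A∩B|: x∈[3,7], y∈[2,5] → 4·3 = 12.
|A ∪ B| = 82 − 12 = 70.00.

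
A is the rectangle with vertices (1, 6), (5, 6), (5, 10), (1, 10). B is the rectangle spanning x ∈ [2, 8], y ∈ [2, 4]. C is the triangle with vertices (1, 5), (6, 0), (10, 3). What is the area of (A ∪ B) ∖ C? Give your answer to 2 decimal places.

18.69

|A ∪ B| = 28.
|(A ∪ B) ∩ C| = 9.3056.
|(A ∪ B) ∖ C| = 28 − 9.3056 = 18.69.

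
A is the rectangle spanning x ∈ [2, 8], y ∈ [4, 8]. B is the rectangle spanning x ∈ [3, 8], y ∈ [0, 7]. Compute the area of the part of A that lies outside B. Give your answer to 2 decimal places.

|A∩B|: x∈[3,8], y∈[4,7] → 5·3 = 15.
|A| = 24.
|A ∖ B| = |A| − |A∩B| = 24 − 15 = 9.00.

9.00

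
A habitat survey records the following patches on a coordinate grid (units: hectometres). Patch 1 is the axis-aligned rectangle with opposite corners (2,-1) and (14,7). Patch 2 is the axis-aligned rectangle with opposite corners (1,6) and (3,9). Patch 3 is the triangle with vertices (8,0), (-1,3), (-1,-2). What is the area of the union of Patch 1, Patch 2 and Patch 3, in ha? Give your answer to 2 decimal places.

By inclusion–exclusion:
Individual areas: |Patch 1| = 96, |Patch 2| = 6, |Patch 3| = 22.5.
|Patch 1∩Patch 2|: x∈[2,3], y∈[6,7] → 1·1 = 1.
|Patch 1∩Patch 3| = 9.75.
|Patch 2∩Patch 3| = 0.
|Patch 1∩Patch 2∩Patch 3| = 0.
|Patch 1 ∪ Patch 2 ∪ Patch 3| = 124.5 − 10.75 + 0 = 113.75.

113.75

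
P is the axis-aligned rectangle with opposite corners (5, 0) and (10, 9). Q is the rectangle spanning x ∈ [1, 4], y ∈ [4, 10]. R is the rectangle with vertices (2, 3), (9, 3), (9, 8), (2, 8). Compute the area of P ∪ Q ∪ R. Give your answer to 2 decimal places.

70.00

By inclusion–exclusion:
Individual areas: |P| = 45, |Q| = 18, |R| = 35.
|P∩Q| = 0 (no overlap).
|P∩R|: x∈[5,9], y∈[3,8] → 4·5 = 20.
|Q∩R|: x∈[2,4], y∈[4,8] → 2·4 = 8.
|P∩Q∩R| = 0.
|P ∪ Q ∪ R| = 98 − 28 + 0 = 70.00.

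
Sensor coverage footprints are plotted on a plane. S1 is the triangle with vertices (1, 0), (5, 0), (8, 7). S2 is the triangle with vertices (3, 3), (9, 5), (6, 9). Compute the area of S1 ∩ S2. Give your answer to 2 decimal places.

2.69

The intersection is the polygon with vertices (6.833,4.278), (4.5,3.5), (7.714,6.714), (7.818,6.576).
By the shoelace formula its area is 2.69.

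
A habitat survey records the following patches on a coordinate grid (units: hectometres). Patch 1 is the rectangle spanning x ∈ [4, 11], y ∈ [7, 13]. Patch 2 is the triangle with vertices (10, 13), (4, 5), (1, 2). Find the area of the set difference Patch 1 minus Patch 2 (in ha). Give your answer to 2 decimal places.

|Patch 1| = 42, |Patch 1∩Patch 2| = 1.2273.
|Patch 1 ∖ Patch 2| = |Patch 1| − |Patch 1∩Patch 2| = 42 − 1.2273 = 40.77.

40.77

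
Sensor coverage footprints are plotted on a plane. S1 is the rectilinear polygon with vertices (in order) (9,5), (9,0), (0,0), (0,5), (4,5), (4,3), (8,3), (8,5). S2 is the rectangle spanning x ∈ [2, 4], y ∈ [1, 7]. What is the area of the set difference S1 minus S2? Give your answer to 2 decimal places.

29.00

|S1| = 37, |S1∩S2| = 8.
|S1 ∖ S2| = |S1| − |S1∩S2| = 37 − 8 = 29.00.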